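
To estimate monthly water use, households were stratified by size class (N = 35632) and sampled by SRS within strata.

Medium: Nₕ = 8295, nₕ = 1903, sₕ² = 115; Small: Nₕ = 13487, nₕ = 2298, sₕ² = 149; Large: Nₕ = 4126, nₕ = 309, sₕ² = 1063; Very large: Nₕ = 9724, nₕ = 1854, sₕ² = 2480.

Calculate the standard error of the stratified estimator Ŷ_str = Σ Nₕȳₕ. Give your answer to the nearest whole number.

13021

Var(Ŷ_str) = Σₕ Nₕ²(1 − fₕ)sₕ²/nₕ.
Medium: 8295²·(1 − 1903/8295)·115/1903 = 3.2041453 × 10^6.
Small: 13487²·(1 − 2298/13487)·149/2298 = 9.7845955 × 10^6.
Large: 4126²·(1 − 309/4126)·1063/309 = 5.4178399 × 10^7.
Very large: 9724²·(1 − 1854/9724)·2480/1854 = 1.0236739 × 10^8.
Sum = 1.6953453 × 10^8.
SE = √(1.6953453 × 10^8) = 13021.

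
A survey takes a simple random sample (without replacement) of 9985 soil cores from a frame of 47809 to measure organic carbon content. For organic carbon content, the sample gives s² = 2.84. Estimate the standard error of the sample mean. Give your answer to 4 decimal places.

0.0150

Under SRS without replacement, Var(ȳ) = (1 − f)·s²/n with f = n/N = 9985/47809 = 0.20885189.
Var(ȳ) = (1 − 0.20885189)·2.84/9985 = 0.79114811·2.8442664 × 10^-4 = 2.250236 × 10^-4.
SE(ȳ) = √(2.250236 × 10^-4) = 0.0150.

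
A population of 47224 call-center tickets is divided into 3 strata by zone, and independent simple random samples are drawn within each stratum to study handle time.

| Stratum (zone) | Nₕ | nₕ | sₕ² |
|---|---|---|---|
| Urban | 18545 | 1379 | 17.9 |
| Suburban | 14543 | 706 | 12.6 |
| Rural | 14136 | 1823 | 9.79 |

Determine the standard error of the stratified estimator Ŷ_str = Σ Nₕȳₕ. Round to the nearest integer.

Var(Ŷ_str) = Σₕ Nₕ²(1 − fₕ)sₕ²/nₕ.
Urban: 18545²·(1 − 1379/18545)·17.9/1379 = 4.1322321 × 10^6.
Suburban: 14543²·(1 − 706/14543)·12.6/706 = 3.5913836 × 10^6.
Rural: 14136²·(1 − 1823/14136)·9.79/1823 = 934730.55.
Sum = 8.6583463 × 10^6.
SE = √(8.6583463 × 10^6) = 2943.

2943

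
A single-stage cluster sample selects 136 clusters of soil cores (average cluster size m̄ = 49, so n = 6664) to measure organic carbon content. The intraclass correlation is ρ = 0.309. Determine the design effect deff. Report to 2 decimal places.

15.83

deff = 1 + (49 − 1)·0.309 = 1 + 14.832 = 15.832.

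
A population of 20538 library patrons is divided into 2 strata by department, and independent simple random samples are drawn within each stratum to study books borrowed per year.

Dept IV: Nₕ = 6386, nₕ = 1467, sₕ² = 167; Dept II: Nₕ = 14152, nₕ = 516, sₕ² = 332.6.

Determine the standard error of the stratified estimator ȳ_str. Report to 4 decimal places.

Var(ȳ_str) = Σₕ Wₕ²(1 − fₕ)sₕ²/nₕ with Wₕ = Nₕ/N, N = 20538.
Dept IV: Wₕ = 0.31093583; term = 0.31093583²·(1 − 0.22972127)·167/1467 = 0.0084776561.
Dept II: Wₕ = 0.68906417; term = 0.68906417²·(1 − 0.03646128)·332.6/516 = 0.29489069.
Sum = 0.30336835.
SE = √(0.30336835) = 0.5508.

0.5508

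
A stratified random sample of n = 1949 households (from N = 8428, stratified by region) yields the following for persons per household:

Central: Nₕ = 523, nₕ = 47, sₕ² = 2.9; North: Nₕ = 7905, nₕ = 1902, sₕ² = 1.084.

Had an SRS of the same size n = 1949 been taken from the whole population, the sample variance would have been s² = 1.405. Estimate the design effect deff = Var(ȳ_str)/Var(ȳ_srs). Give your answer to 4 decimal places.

Var(ȳ_str) = Σ Wₕ²(1−fₕ)sₕ²/nₕ with Wₕ = Nₕ/8428:
  Central: (523/8428)²·(1−47/523)·2.9/47 = 2.162518 × 10^-4
  North: (7905/8428)²·(1−1902/7905)·1.084/1902 = 3.8075002 × 10^-4
  → Var(ȳ_str) = 5.9700182 × 10^-4.
Var(ȳ_srs) = (1 − 1949/8428)·1.405/1949 = 5.5417629 × 10^-4.
deff = (5.9700182 × 10^-4) / (5.5417629 × 10^-4) = 1.0773.

1.0773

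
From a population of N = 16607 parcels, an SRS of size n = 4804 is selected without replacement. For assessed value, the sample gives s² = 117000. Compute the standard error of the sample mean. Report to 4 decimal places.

Under SRS without replacement, Var(ȳ) = (1 − f)·s²/n with f = n/N = 4804/16607 = 0.28927561.
Var(ȳ) = (1 − 0.28927561)·117000/4804 = 0.71072439·24.354704 = 17.309483.
SE(ȳ) = √(17.309483) = 4.1605.

4.1605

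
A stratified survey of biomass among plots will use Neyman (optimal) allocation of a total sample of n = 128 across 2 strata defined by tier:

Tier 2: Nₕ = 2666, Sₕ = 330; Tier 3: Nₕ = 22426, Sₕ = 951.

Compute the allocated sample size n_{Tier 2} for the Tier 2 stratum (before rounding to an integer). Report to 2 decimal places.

5.07

Neyman allocation: nₕ = n·NₕSₕ / Σⱼ NⱼSⱼ.
Σ NⱼSⱼ = 2666·330 + 22426·951 = 2.2206906 × 10^7.
n_{Tier 2} = 128·2666·330 / (2.2206906 × 10^7) = 5.07.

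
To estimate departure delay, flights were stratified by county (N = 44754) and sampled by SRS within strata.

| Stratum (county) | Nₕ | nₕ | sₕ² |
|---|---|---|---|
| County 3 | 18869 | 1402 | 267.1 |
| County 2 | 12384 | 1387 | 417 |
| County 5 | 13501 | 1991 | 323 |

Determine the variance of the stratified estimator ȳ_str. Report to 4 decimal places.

Var(ȳ_str) = Σₕ Wₕ²(1 − fₕ)sₕ²/nₕ with Wₕ = Nₕ/N, N = 44754.
County 3: Wₕ = 0.42161594; term = 0.42161594²·(1 − 0.07430176)·267.1/1402 = 0.031349409.
County 2: Wₕ = 0.27671270; term = 0.27671270²·(1 − 0.11199935)·417/1387 = 0.020442361.
County 5: Wₕ = 0.30167136; term = 0.30167136²·(1 − 0.14747056)·323/1991 = 0.012586611.
Sum = 0.064378381.

0.0644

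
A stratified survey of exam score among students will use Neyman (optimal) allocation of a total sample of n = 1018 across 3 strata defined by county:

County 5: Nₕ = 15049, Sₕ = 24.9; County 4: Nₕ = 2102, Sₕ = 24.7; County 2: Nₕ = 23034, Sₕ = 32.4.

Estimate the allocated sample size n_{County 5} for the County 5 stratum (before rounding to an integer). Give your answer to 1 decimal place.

325.2

Neyman allocation: nₕ = n·NₕSₕ / Σⱼ NⱼSⱼ.
Σ NⱼSⱼ = 15049·24.9 + 2102·24.7 + 23034·32.4 = 1.1729411 × 10^6.
n_{County 5} = 1018·15049·24.9 / (1.1729411 × 10^6) = 325.2.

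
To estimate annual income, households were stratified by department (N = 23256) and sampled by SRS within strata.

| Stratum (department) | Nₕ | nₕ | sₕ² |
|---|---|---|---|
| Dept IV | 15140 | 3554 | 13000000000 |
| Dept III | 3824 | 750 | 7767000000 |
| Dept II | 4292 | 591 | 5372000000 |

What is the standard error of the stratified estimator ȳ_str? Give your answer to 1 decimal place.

1295.5

Var(ȳ_str) = Σₕ Wₕ²(1 − fₕ)sₕ²/nₕ with Wₕ = Nₕ/N, N = 23256.
Dept IV: Wₕ = 0.65101479; term = 0.65101479²·(1 − 0.23474240)·13000000000/3554 = 1.1863567 × 10^6.
Dept III: Wₕ = 0.16443068; term = 0.16443068²·(1 − 0.19612971)·7767000000/750 = 225083.55.
Dept II: Wₕ = 0.18455452; term = 0.18455452²·(1 − 0.13769804)·5372000000/591 = 266966.82.
Sum = 1.6784071 × 10^6.
SE = √(1.6784071 × 10^6) = 1295.5.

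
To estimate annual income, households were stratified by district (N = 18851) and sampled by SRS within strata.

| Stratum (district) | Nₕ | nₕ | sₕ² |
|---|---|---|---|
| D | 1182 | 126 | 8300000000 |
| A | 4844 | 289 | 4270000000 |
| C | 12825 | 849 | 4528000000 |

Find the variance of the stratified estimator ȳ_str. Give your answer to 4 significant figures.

Var(ȳ_str) = Σₕ Wₕ²(1 − fₕ)sₕ²/nₕ with Wₕ = Nₕ/N, N = 18851.
D: Wₕ = 0.06270224; term = 0.06270224²·(1 − 0.10659898)·8300000000/126 = 231376.98.
A: Wₕ = 0.25696250; term = 0.25696250²·(1 − 0.05966144)·4270000000/289 = 917389.49.
C: Wₕ = 0.68033526; term = 0.68033526²·(1 − 0.06619883)·4528000000/849 = 2.3051495 × 10^6.
Sum = 3.453916 × 10^6.

3.454 × 10^6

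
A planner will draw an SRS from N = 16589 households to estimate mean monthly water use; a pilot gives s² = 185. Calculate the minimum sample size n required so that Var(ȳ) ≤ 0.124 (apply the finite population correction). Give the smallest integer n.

1369

Without fpc, n₀ = s²/D = 185/0.124 = 1491.9355.
With fpc, (1 − n/N)·s²/n ≤ D requires n ≥ n₀/(1 + n₀/N) = 1491.9355/(1 + 1491.9355/16589) = 1368.8295.
Rounding up, n = 1369.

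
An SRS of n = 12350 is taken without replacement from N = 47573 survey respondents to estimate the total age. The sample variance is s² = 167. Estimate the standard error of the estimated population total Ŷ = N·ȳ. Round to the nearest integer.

Var(Ŷ) = N²·Var(ȳ) = N²·(1 − n/N)·s²/n.
f = 12350/47573 = 0.25960103; Var(ȳ) = 0.74039897·167/12350 = 0.010011873.
Var(Ŷ) = 47573² · 0.010011873 = 2.2658774 × 10^7.
SE(Ŷ) = √(2.2658774 × 10^7) = 4760.

4760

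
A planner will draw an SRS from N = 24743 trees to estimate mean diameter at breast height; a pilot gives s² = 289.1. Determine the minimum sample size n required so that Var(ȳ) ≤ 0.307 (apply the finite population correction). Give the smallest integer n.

908

Without fpc, n₀ = s²/D = 289.1/0.307 = 941.6938.
With fpc, (1 − n/N)·s²/n ≤ D requires n ≥ n₀/(1 + n₀/N) = 941.6938/(1 + 941.6938/24743) = 907.1679.
Rounding up, n = 908.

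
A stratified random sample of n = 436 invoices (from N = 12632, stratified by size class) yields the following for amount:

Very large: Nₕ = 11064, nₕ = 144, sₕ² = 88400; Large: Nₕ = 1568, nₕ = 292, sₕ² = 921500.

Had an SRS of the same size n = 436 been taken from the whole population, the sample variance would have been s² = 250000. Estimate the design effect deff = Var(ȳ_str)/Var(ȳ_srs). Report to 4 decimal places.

0.9111

Var(ȳ_str) = Σ Wₕ²(1−fₕ)sₕ²/nₕ with Wₕ = Nₕ/12632:
  Very large: (11064/12632)²·(1−144/11064)·88400/144 = 464.81522
  Large: (1568/12632)²·(1−292/1568)·921500/292 = 39.569903
  → Var(ȳ_str) = 504.38512.
Var(ȳ_srs) = (1 − 436/12632)·250000/436 = 553.60349.
deff = 504.38512 / 553.60349 = 0.9111.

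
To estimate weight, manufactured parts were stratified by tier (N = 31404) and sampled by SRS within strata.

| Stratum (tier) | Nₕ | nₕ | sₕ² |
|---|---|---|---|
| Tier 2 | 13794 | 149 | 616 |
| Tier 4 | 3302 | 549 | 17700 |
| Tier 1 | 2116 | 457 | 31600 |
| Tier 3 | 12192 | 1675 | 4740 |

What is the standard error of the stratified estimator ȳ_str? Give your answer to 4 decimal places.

1.3039

Var(ȳ_str) = Σₕ Wₕ²(1 − fₕ)sₕ²/nₕ with Wₕ = Nₕ/N, N = 31404.
Tier 2: Wₕ = 0.43924341; term = 0.43924341²·(1 − 0.01080180)·616/149 = 0.78902047.
Tier 4: Wₕ = 0.10514584; term = 0.10514584²·(1 − 0.16626287)·17700/549 = 0.29717636.
Tier 1: Wₕ = 0.06737995; term = 0.06737995²·(1 − 0.21597353)·31600/457 = 0.24612912.
Tier 3: Wₕ = 0.38823080; term = 0.38823080²·(1 − 0.13738517)·4740/1675 = 0.36792595.
Sum = 1.7002519.
SE = √(1.7002519) = 1.3039.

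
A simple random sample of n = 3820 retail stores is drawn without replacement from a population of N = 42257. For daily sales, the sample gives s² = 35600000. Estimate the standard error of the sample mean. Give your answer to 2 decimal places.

92.07

Under SRS without replacement, Var(ȳ) = (1 − f)·s²/n with f = n/N = 3820/42257 = 0.09039922.
Var(ȳ) = (1 − 0.09039922)·35600000/3820 = 0.90960078·9319.3717 = 8476.9078.
SE(ȳ) = √(8476.9078) = 92.07.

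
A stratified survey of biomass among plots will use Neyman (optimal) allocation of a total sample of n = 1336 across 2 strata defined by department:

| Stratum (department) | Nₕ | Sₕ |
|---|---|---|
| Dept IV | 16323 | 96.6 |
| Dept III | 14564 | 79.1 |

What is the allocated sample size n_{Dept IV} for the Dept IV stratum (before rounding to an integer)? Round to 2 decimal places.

771.99

Neyman allocation: nₕ = n·NₕSₕ / Σⱼ NⱼSⱼ.
Σ NⱼSⱼ = 16323·96.6 + 14564·79.1 = 2.7288142 × 10^6.
n_{Dept IV} = 1336·16323·96.6 / (2.7288142 × 10^6) = 771.99.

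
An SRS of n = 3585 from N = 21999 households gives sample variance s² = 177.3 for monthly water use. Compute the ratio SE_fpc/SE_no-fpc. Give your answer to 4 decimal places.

0.9149

f = n/N = 3585/21999 = 0.16296195.
SE_no-fpc = √(s²/n) = 0.2223872; SE_fpc = √((1−f)s²/n) = 0.20346157.
Ratio = √(1−f) = 0.91489783.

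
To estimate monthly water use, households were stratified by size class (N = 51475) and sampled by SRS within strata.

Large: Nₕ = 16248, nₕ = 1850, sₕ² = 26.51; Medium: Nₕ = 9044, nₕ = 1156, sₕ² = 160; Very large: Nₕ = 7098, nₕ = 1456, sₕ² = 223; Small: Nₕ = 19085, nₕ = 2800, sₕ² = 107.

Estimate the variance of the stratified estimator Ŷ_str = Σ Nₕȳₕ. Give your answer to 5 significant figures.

3.1237 × 10^7

Var(Ŷ_str) = Σₕ Nₕ²(1 − fₕ)sₕ²/nₕ.
Large: 16248²·(1 − 1850/16248)·26.51/1850 = 3.3522784 × 10^6.
Medium: 9044²·(1 − 1156/9044)·160/1156 = 9.87392 × 10^6.
Very large: 7098²·(1 − 1456/7098)·223/1456 = 6.1335592 × 10^6.
Small: 19085²·(1 − 2800/19085)·107/2800 = 1.187697 × 10^7.
Sum = 3.1236728 × 10^7.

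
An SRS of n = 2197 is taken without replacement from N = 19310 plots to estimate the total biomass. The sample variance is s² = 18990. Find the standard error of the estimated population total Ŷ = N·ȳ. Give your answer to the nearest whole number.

53444

Var(Ŷ) = N²·Var(ȳ) = N²·(1 − n/N)·s²/n.
f = 2197/19310 = 0.11377525; Var(ȳ) = 0.88622475·18990/2197 = 7.6601766.
Var(Ŷ) = 19310² · 7.6601766 = 2.8562968 × 10^9.
SE(Ŷ) = √(2.8562968 × 10^9) = 53444.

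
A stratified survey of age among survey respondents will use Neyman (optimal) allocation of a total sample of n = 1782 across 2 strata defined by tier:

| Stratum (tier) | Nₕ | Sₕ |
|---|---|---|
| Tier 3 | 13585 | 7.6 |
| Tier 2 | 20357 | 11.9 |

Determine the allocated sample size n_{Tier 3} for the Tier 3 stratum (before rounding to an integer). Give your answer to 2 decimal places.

532.53

Neyman allocation: nₕ = n·NₕSₕ / Σⱼ NⱼSⱼ.
Σ NⱼSⱼ = 13585·7.6 + 20357·11.9 = 345494.3.
n_{Tier 3} = 1782·13585·7.6 / 345494.3 = 532.53.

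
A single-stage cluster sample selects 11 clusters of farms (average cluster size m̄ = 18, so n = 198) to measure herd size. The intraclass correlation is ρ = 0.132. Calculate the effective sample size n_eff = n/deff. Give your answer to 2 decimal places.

61.04

deff = 1 + (18 − 1)·0.132 = 1 + 2.244 = 3.244.
n_eff = 198 / 3.244 = 61.04.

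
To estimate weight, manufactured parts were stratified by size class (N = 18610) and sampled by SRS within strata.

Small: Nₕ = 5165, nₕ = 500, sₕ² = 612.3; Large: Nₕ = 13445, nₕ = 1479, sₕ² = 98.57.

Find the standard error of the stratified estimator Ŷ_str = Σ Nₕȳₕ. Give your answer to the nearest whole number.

6343

Var(Ŷ_str) = Σₕ Nₕ²(1 − fₕ)sₕ²/nₕ.
Small: 5165²·(1 − 500/5165)·612.3/500 = 2.95064 × 10^7.
Large: 13445²·(1 − 1479/13445)·98.57/1479 = 1.0722261 × 10^7.
Sum = 4.0228661 × 10^7.
SE = √(4.0228661 × 10^7) = 6343.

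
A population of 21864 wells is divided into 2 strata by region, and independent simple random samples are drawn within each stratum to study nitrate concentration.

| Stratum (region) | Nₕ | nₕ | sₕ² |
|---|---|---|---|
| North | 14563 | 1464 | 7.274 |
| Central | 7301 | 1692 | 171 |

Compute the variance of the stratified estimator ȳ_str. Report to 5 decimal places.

0.01064

Var(ȳ_str) = Σₕ Wₕ²(1 − fₕ)sₕ²/nₕ with Wₕ = Nₕ/N, N = 21864.
North: Wₕ = 0.66607208; term = 0.66607208²·(1 − 0.10052874)·7.274/1464 = 0.0019827227.
Central: Wₕ = 0.33392792; term = 0.33392792²·(1 − 0.23174908)·171/1692 = 0.0086577353.
Sum = 0.010640458.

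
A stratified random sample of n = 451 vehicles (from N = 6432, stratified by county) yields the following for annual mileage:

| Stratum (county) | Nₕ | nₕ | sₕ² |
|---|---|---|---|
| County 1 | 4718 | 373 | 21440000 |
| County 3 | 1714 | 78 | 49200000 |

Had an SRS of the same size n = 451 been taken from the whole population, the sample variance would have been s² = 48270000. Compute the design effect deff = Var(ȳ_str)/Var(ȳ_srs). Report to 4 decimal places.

Var(ȳ_str) = Σ Wₕ²(1−fₕ)sₕ²/nₕ with Wₕ = Nₕ/6432:
  County 1: (4718/6432)²·(1−373/4718)·21440000/373 = 28482.073
  County 3: (1714/6432)²·(1−78/1714)·49200000/78 = 42753.586
  → Var(ȳ_str) = 71235.659.
Var(ȳ_srs) = (1 − 451/6432)·48270000/451 = 99524.161.
deff = 71235.659 / 99524.161 = 0.7158.

0.7158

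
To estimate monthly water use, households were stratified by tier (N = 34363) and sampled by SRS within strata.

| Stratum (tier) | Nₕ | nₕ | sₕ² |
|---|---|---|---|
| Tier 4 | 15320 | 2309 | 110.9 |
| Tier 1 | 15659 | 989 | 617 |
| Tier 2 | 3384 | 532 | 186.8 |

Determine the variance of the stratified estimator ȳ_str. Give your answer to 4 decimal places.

0.1323

Var(ȳ_str) = Σₕ Wₕ²(1 − fₕ)sₕ²/nₕ with Wₕ = Nₕ/N, N = 34363.
Tier 4: Wₕ = 0.44582836; term = 0.44582836²·(1 − 0.15071802)·110.9/2309 = 0.0081076485.
Tier 1: Wₕ = 0.45569362; term = 0.45569362²·(1 − 0.06315857)·617/989 = 0.12136707.
Tier 2: Wₕ = 0.09847801; term = 0.09847801²·(1 − 0.15721040)·186.8/532 = 0.0028698749.
Sum = 0.13234459.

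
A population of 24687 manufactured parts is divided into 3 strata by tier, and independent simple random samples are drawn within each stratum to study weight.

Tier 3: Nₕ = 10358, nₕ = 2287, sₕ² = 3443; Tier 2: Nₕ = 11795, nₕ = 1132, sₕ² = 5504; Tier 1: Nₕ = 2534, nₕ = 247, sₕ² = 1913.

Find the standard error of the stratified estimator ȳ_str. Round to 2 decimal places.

Var(ȳ_str) = Σₕ Wₕ²(1 − fₕ)sₕ²/nₕ with Wₕ = Nₕ/N, N = 24687.
Tier 3: Wₕ = 0.41957305; term = 0.41957305²·(1 − 0.22079552)·3443/2287 = 0.20650828.
Tier 2: Wₕ = 0.47778183; term = 0.47778183²·(1 − 0.09597287)·5504/1132 = 1.0033968.
Tier 1: Wₕ = 0.10264512; term = 0.10264512²·(1 − 0.09747435)·1913/247 = 0.073646847.
Sum = 1.2835519.
SE = √(1.2835519) = 1.13.

1.13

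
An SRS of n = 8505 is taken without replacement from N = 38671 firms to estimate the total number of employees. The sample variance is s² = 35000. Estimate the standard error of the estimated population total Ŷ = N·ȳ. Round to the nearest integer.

Var(Ŷ) = N²·Var(ȳ) = N²·(1 − n/N)·s²/n.
f = 8505/38671 = 0.21993225; Var(ȳ) = 0.78006775·35000/8505 = 3.2101554.
Var(Ŷ) = 38671² · 3.2101554 = 4.8006148 × 10^9.
SE(Ŷ) = √(4.8006148 × 10^9) = 69286.

69286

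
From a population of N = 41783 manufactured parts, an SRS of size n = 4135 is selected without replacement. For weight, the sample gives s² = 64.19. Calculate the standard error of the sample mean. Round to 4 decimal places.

Under SRS without replacement, Var(ȳ) = (1 − f)·s²/n with f = n/N = 4135/41783 = 0.09896369.
Var(ȳ) = (1 − 0.09896369)·64.19/4135 = 0.90103631·0.015523579 = 0.013987308.
SE(ȳ) = √(0.013987308) = 0.1183.

0.1183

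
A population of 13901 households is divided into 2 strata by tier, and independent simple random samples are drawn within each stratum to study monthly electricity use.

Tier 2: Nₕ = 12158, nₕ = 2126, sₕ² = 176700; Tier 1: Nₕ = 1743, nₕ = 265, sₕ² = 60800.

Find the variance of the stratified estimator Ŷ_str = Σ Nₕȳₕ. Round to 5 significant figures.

1.0728 × 10^10

Var(Ŷ_str) = Σₕ Nₕ²(1 − fₕ)sₕ²/nₕ.
Tier 2: 12158²·(1 − 2126/12158)·176700/2126 = 1.0137315 × 10^10.
Tier 1: 1743²·(1 − 265/1743)·60800/265 = 5.9105722 × 10^8.
Sum = 1.0728372 × 10^10.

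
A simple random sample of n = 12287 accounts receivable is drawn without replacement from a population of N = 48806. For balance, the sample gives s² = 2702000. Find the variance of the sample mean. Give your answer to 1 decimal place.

164.5

Under SRS without replacement, Var(ȳ) = (1 − f)·s²/n with f = n/N = 12287/48806 = 0.25175183.
Var(ȳ) = (1 − 0.25175183)·2702000/12287 = 0.74824817·219.90722 = 164.54517.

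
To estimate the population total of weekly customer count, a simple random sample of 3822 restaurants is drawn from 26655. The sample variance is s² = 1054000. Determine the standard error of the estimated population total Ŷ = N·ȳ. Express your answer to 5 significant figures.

Var(Ŷ) = N²·Var(ȳ) = N²·(1 − n/N)·s²/n.
f = 3822/26655 = 0.14338773; Var(ȳ) = 0.85661227·1054000/3822 = 236.22955.
Var(Ŷ) = 26655² · 236.22955 = 1.678385 × 10^11.
SE(Ŷ) = √(1.678385 × 10^11) = 409680.

409680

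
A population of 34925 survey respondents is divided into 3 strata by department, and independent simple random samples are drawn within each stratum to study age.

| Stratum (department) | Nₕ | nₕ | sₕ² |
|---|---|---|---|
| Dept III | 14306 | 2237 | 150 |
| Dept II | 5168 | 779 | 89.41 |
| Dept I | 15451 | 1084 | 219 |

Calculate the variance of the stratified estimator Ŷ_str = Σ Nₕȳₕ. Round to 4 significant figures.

5.903 × 10^7

Var(Ŷ_str) = Σₕ Nₕ²(1 − fₕ)sₕ²/nₕ.
Dept III: 14306²·(1 − 2237/14306)·150/2237 = 1.15775 × 10^7.
Dept II: 5168²·(1 − 779/5168)·89.41/779 = 2.603375 × 10^6.
Dept I: 15451²·(1 − 1084/15451)·219/1084 = 4.4847425 × 10^7.
Sum = 5.90283 × 10^7.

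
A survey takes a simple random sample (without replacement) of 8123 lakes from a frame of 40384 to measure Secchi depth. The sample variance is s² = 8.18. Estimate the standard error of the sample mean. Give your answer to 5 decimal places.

0.02836

Under SRS without replacement, Var(ȳ) = (1 − f)·s²/n with f = n/N = 8123/40384 = 0.20114402.
Var(ȳ) = (1 − 0.20114402)·8.18/8123 = 0.79885598·0.0010070171 = 8.0446164 × 10^-4.
SE(ȳ) = √(8.0446164 × 10^-4) = 0.02836.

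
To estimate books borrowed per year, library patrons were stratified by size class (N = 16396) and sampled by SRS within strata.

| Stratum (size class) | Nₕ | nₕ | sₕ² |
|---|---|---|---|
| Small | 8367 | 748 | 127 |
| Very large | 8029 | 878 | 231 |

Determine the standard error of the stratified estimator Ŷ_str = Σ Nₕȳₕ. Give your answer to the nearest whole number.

Var(Ŷ_str) = Σₕ Nₕ²(1 − fₕ)sₕ²/nₕ.
Small: 8367²·(1 − 748/8367)·127/748 = 1.0823553 × 10^7.
Very large: 8029²·(1 − 878/8029)·231/878 = 1.5105869 × 10^7.
Sum = 2.5929422 × 10^7.
SE = √(2.5929422 × 10^7) = 5092.

5092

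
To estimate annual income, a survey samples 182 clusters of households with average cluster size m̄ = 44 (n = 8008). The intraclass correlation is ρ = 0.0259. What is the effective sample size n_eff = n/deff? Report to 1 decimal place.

3788.6

deff = 1 + (44 − 1)·0.0259 = 1 + 1.1137 = 2.1137.
n_eff = 8008 / 2.1137 = 3788.6.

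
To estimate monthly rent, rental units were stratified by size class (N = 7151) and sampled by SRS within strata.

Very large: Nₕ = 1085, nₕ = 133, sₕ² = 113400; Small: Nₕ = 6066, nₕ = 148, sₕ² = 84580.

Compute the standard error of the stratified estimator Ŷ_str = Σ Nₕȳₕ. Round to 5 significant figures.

146270

Var(Ŷ_str) = Σₕ Nₕ²(1 − fₕ)sₕ²/nₕ.
Very large: 1085²·(1 − 133/1085)·113400/133 = 8.8070021 × 10^8.
Small: 6066²·(1 − 148/6066)·84580/148 = 2.0515558 × 10^10.
Sum = 2.1396258 × 10^10.
SE = √(2.1396258 × 10^10) = 146270.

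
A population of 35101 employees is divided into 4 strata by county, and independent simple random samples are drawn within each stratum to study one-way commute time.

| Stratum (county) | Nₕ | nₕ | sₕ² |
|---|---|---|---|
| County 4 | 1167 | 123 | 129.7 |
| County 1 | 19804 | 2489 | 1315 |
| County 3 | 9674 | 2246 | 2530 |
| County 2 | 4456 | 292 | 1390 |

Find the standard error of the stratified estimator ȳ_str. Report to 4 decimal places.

0.5343

Var(ȳ_str) = Σₕ Wₕ²(1 − fₕ)sₕ²/nₕ with Wₕ = Nₕ/N, N = 35101.
County 4: Wₕ = 0.03324692; term = 0.03324692²·(1 − 0.10539846)·129.7/123 = 0.0010427189.
County 1: Wₕ = 0.56420045; term = 0.56420045²·(1 − 0.12568168)·1315/2489 = 0.14704061.
County 3: Wₕ = 0.27560468; term = 0.27560468²·(1 − 0.23216870)·2530/2246 = 0.06569764.
County 2: Wₕ = 0.12694795; term = 0.12694795²·(1 − 0.06552962)·1390/292 = 0.071688398.
Sum = 0.28546937.
SE = √(0.28546937) = 0.5343.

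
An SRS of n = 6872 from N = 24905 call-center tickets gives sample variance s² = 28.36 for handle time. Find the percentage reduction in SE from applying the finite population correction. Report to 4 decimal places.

f = n/N = 6872/24905 = 0.27592853.
SE_no-fpc = √(s²/n) = 0.064240888; SE_fpc = √((1−f)s²/n) = 0.054664107.
Ratio = √(1−f) = 0.85092389. Reduction = 100·(1 − 0.85092389) = 14.9076%.

14.9076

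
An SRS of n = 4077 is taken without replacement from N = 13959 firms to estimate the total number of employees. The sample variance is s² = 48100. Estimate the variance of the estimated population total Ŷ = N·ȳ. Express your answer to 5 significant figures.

Var(Ŷ) = N²·Var(ȳ) = N²·(1 − n/N)·s²/n.
f = 4077/13959 = 0.29206963; Var(ȳ) = 0.70793037·48100/4077 = 8.352085.
Var(Ŷ) = 13959² · 8.352085 = 1.6274345 × 10^9.

1.6274 × 10^9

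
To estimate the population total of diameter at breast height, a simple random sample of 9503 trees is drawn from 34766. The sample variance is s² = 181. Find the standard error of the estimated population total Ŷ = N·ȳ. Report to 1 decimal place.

4090.1

Var(Ŷ) = N²·Var(ȳ) = N²·(1 − n/N)·s²/n.
f = 9503/34766 = 0.27334177; Var(ȳ) = 0.72665823·181/9503 = 0.013840381.
Var(Ŷ) = 34766² · 0.013840381 = 1.6728519 × 10^7.
SE(Ŷ) = √(1.6728519 × 10^7) = 4090.1.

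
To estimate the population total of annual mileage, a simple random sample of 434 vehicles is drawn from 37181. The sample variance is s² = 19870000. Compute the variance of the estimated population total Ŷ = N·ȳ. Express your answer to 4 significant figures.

Var(Ŷ) = N²·Var(ȳ) = N²·(1 − n/N)·s²/n.
f = 434/37181 = 0.01167263; Var(ȳ) = 0.98832737·19870000/434 = 45248.997.
Var(Ŷ) = 37181² · 45248.997 = 6.2553424 × 10^13.

6.255 × 10^13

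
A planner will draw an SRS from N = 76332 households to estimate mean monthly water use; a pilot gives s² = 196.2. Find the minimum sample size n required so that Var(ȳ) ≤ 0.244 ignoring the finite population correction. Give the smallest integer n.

Without fpc, n₀ = s²/D = 196.2/0.244 = 804.0984.
Rounding up, n = 805.

805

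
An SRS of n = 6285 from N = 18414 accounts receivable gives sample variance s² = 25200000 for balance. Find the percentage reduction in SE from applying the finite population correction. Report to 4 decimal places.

18.8407

f = n/N = 6285/18414 = 0.34131639.
SE_no-fpc = √(s²/n) = 63.32098; SE_fpc = √((1−f)s²/n) = 51.39088.
Ratio = √(1−f) = 0.81159325. Reduction = 100·(1 − 0.81159325) = 18.8407%.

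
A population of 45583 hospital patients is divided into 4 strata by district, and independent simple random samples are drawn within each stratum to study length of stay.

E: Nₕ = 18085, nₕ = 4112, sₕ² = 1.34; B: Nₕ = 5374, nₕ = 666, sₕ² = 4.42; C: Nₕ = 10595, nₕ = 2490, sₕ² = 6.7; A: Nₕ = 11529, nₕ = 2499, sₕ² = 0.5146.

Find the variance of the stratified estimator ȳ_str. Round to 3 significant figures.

2.42 × 10^-4

Var(ȳ_str) = Σₕ Wₕ²(1 − fₕ)sₕ²/nₕ with Wₕ = Nₕ/N, N = 45583.
E: Wₕ = 0.39674879; term = 0.39674879²·(1 − 0.22737075)·1.34/4112 = 3.9632736 × 10^-5.
B: Wₕ = 0.11789483; term = 0.11789483²·(1 − 0.12393003)·4.42/666 = 8.0812092 × 10^-5.
C: Wₕ = 0.23243314; term = 0.23243314²·(1 − 0.23501652)·6.7/2490 = 1.1120482 × 10^-4.
A: Wₕ = 0.25292324; term = 0.25292324²·(1 − 0.21675774)·0.5146/2499 = 1.0317562 × 10^-5.
Sum = 2.4196721 × 10^-4.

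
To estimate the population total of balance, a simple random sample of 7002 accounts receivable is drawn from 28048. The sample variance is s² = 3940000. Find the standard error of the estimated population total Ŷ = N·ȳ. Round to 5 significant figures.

Var(Ŷ) = N²·Var(ȳ) = N²·(1 − n/N)·s²/n.
f = 7002/28048 = 0.24964347; Var(ȳ) = 0.75035653·3940000/7002 = 422.2229.
Var(Ŷ) = 28048² · 422.2229 = 3.3215866 × 10^11.
SE(Ŷ) = √(3.3215866 × 10^11) = 576330.

576330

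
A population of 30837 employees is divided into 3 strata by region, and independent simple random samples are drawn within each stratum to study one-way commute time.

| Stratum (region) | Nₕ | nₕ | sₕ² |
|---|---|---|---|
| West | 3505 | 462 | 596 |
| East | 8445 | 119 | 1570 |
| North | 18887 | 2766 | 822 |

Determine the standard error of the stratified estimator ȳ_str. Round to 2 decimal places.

Var(ȳ_str) = Σₕ Wₕ²(1 − fₕ)sₕ²/nₕ with Wₕ = Nₕ/N, N = 30837.
West: Wₕ = 0.11366216; term = 0.11366216²·(1 − 0.13181170)·596/462 = 0.014469383.
East: Wₕ = 0.27385932; term = 0.27385932²·(1 − 0.01409118)·1570/119 = 0.97553872.
North: Wₕ = 0.61247852; term = 0.61247852²·(1 − 0.14644994)·822/2766 = 0.095154725.
Sum = 1.0851628.
SE = √(1.0851628) = 1.04.

1.04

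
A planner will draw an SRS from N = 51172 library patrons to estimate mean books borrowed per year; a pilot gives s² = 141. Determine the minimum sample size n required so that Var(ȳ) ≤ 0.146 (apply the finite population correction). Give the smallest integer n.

Without fpc, n₀ = s²/D = 141/0.146 = 965.7534.
With fpc, (1 − n/N)·s²/n ≤ D requires n ≥ n₀/(1 + n₀/N) = 965.7534/(1 + 965.7534/51172) = 947.8646.
Rounding up, n = 948.

948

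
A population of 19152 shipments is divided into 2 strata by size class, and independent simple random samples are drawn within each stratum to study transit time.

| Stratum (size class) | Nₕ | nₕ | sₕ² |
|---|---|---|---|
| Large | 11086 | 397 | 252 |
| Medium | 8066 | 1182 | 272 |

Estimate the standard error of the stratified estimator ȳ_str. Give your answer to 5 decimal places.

Var(ȳ_str) = Σₕ Wₕ²(1 − fₕ)sₕ²/nₕ with Wₕ = Nₕ/N, N = 19152.
Large: Wₕ = 0.57884294; term = 0.57884294²·(1 − 0.03581093)·252/397 = 0.20506603.
Medium: Wₕ = 0.42115706; term = 0.42115706²·(1 − 0.14654104)·272/1182 = 0.034835515.
Sum = 0.23990155.
SE = √(0.23990155) = 0.48980.

0.48980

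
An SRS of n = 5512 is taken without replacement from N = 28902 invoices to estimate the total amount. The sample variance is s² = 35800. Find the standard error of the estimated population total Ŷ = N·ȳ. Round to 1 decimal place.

Var(Ŷ) = N²·Var(ȳ) = N²·(1 − n/N)·s²/n.
f = 5512/28902 = 0.19071345; Var(ȳ) = 0.80928655·35800/5512 = 5.2562516.
Var(Ŷ) = 28902² · 5.2562516 = 4.3906815 × 10^9.
SE(Ŷ) = √(4.3906815 × 10^9) = 66262.2.

66262.2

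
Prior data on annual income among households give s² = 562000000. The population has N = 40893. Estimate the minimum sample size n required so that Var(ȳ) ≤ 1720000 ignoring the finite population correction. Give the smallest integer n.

327

Without fpc, n₀ = s²/D = 562000000/1720000 = 326.7442.
Rounding up, n = 327.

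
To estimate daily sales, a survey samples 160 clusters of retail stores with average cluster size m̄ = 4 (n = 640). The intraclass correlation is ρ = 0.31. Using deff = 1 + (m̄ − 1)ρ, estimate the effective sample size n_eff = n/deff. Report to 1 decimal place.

deff = 1 + (4 − 1)·0.31 = 1 + 0.93 = 1.93.
n_eff = 640 / 1.93 = 331.6.

331.6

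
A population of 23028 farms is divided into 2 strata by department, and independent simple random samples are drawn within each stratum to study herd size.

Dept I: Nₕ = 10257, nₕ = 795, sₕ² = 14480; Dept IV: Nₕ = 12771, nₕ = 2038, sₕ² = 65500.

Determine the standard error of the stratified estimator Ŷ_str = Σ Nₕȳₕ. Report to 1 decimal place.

Var(Ŷ_str) = Σₕ Nₕ²(1 − fₕ)sₕ²/nₕ.
Dept I: 10257²·(1 − 795/10257)·14480/795 = 1.7676844 × 10^9.
Dept IV: 12771²·(1 − 2038/12771)·65500/2038 = 4.4053778 × 10^9.
Sum = 6.1730622 × 10^9.
SE = √(6.1730622 × 10^9) = 78568.8.

78568.8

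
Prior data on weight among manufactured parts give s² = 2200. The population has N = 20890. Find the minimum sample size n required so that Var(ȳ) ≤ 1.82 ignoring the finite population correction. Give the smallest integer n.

Without fpc, n₀ = s²/D = 2200/1.82 = 1208.7912.
Rounding up, n = 1209.

1209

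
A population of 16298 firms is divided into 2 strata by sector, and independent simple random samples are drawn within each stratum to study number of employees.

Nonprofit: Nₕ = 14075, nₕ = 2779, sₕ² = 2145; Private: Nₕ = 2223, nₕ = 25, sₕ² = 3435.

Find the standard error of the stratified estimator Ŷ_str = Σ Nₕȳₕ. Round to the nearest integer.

Var(Ŷ_str) = Σₕ Nₕ²(1 − fₕ)sₕ²/nₕ.
Nonprofit: 14075²·(1 − 2779/14075)·2145/2779 = 1.2271901 × 10^8.
Private: 2223²·(1 − 25/2223)·3435/25 = 6.7135756 × 10^8.
Sum = 7.9407657 × 10^8.
SE = √(7.9407657 × 10^8) = 28179.

28179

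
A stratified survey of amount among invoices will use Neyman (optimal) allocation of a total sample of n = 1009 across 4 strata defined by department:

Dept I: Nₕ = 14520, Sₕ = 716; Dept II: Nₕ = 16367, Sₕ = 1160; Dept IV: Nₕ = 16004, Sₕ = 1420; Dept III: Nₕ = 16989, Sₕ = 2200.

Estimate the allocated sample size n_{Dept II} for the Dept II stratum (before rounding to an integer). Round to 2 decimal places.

Neyman allocation: nₕ = n·NₕSₕ / Σⱼ NⱼSⱼ.
Σ NⱼSⱼ = 14520·716 + 16367·1160 + 16004·1420 + 16989·2200 = 8.948352 × 10^7.
n_{Dept II} = 1009·16367·1160 / (8.948352 × 10^7) = 214.08.

214.08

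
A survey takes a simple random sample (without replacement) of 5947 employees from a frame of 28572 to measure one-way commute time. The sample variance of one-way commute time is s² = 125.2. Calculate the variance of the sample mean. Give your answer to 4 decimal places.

0.0167

Under SRS without replacement, Var(ȳ) = (1 − f)·s²/n with f = n/N = 5947/28572 = 0.20814084.
Var(ȳ) = (1 − 0.20814084)·125.2/5947 = 0.79185916·0.021052632 = 0.016670719.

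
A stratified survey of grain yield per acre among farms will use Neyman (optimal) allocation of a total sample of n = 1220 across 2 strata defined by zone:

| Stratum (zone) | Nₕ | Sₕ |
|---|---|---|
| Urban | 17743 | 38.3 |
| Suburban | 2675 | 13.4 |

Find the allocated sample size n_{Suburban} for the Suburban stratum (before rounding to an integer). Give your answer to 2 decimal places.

Neyman allocation: nₕ = n·NₕSₕ / Σⱼ NⱼSⱼ.
Σ NⱼSⱼ = 17743·38.3 + 2675·13.4 = 715401.9.
n_{Suburban} = 1220·2675·13.4 / 715401.9 = 61.13.

61.13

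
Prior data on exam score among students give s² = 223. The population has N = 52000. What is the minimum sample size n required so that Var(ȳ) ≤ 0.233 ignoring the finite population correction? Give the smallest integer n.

958

Without fpc, n₀ = s²/D = 223/0.233 = 957.0815.
Rounding up, n = 958.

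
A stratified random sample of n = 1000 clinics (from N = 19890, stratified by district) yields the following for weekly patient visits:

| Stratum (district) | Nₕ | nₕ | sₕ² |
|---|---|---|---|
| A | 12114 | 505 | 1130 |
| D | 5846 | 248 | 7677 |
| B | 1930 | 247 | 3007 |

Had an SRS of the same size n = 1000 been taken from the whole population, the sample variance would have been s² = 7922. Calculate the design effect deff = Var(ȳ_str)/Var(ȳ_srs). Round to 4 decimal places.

Var(ȳ_str) = Σ Wₕ²(1−fₕ)sₕ²/nₕ with Wₕ = Nₕ/19890:
  A: (12114/19890)²·(1−505/12114)·1130/505 = 0.79542618
  D: (5846/19890)²·(1−248/5846)·7677/248 = 2.5607194
  B: (1930/19890)²·(1−247/1930)·3007/247 = 0.099955877
  → Var(ȳ_str) = 3.4561015.
Var(ȳ_srs) = (1 − 1000/19890)·7922/1000 = 7.5237094.
deff = 3.4561015 / 7.5237094 = 0.4594.

0.4594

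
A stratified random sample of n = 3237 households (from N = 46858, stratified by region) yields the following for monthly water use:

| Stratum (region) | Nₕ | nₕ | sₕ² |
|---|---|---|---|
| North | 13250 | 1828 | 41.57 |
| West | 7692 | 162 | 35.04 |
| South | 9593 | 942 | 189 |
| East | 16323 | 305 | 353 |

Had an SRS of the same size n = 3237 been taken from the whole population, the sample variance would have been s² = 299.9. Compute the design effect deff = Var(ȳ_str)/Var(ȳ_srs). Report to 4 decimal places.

1.7702

Var(ȳ_str) = Σ Wₕ²(1−fₕ)sₕ²/nₕ with Wₕ = Nₕ/46858:
  North: (13250/46858)²·(1−1828/13250)·41.57/1828 = 0.0015674524
  West: (7692/46858)²·(1−162/7692)·35.04/162 = 0.0057057907
  South: (9593/46858)²·(1−942/9593)·189/942 = 0.0075834034
  East: (16323/46858)²·(1−305/16323)·353/305 = 0.13782108
  → Var(ȳ_str) = 0.15267773.
Var(ȳ_srs) = (1 − 3237/46858)·299.9/3237 = 0.086247325.
deff = 0.15267773 / 0.086247325 = 1.7702.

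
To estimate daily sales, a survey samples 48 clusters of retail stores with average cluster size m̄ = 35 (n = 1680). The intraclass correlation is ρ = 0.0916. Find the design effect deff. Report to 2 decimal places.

deff = 1 + (35 − 1)·0.0916 = 1 + 3.1144 = 4.1144.

4.11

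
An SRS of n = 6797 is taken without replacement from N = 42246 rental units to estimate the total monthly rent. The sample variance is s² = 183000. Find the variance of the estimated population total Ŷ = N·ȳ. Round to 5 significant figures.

4.0320 × 10^10

Var(Ŷ) = N²·Var(ȳ) = N²·(1 − n/N)·s²/n.
f = 6797/42246 = 0.16089097; Var(ȳ) = 0.83910903·183000/6797 = 22.591872.
Var(Ŷ) = 42246² · 22.591872 = 4.0320268 × 10^10.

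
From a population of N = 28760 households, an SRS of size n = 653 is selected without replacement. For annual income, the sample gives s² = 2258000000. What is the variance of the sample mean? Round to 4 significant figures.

3.379 × 10^6

Under SRS without replacement, Var(ȳ) = (1 − f)·s²/n with f = n/N = 653/28760 = 0.02270515.
Var(ȳ) = (1 − 0.02270515)·2258000000/653 = 0.97729485·3.4578867 × 10^6 = 3.3793749 × 10^6.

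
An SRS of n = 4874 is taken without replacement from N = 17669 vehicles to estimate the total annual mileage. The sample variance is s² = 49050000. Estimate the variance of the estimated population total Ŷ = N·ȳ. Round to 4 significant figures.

Var(Ŷ) = N²·Var(ȳ) = N²·(1 − n/N)·s²/n.
f = 4874/17669 = 0.27585036; Var(ȳ) = 0.72414964·49050000/4874 = 7287.5543.
Var(Ŷ) = 17669² · 7287.5543 = 2.2751275 × 10^12.

2.275 × 10^12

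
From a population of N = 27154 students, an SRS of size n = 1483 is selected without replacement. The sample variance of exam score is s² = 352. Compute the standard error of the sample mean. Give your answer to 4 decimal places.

Under SRS without replacement, Var(ȳ) = (1 − f)·s²/n with f = n/N = 1483/27154 = 0.05461442.
Var(ȳ) = (1 − 0.05461442)·352/1483 = 0.94538558·0.23735671 = 0.22439361.
SE(ȳ) = √(0.22439361) = 0.4737.

0.4737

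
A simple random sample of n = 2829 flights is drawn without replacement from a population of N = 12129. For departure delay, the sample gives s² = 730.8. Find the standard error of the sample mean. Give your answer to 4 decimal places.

Under SRS without replacement, Var(ȳ) = (1 − f)·s²/n with f = n/N = 2829/12129 = 0.23324264.
Var(ȳ) = (1 − 0.23324264)·730.8/2829 = 0.76675736·0.2583245 = 0.19807221.
SE(ȳ) = √(0.19807221) = 0.4451.

0.4451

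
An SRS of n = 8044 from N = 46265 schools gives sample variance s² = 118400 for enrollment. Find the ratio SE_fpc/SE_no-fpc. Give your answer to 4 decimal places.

0.9089

f = n/N = 8044/46265 = 0.17386793.
SE_no-fpc = √(s²/n) = 3.8365408; SE_fpc = √((1−f)s²/n) = 3.4871013.
Ratio = √(1−f) = 0.90891807.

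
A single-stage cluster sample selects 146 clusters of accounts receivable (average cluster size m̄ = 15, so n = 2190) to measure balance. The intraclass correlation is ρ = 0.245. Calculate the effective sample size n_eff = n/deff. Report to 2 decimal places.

deff = 1 + (15 − 1)·0.245 = 1 + 3.43 = 4.43.
n_eff = 2190 / 4.43 = 494.36.

494.36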